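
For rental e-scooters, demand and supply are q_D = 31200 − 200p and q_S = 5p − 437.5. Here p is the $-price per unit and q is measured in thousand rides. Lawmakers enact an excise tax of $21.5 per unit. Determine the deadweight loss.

In inverse form: demand p = 156 − 0.005q, supply p = 87.5 + 0.2q.
Competitive equilibrium: 156 − 0.005q = 87.5 + 0.2q → q* = 334.1463, p* = 154.3293.
With the tax, the buyer price exceeds the seller price by 21.5: (156 − 0.005q) − (87.5 + 0.2q) = 21.5 → q' = 229.2683.
Δq = 334.1463 − 229.2683 = 104.878; the wedge equals the tax, 21.5.
Deadweight loss = ½ × 104.878 × 21.5 = $1127.44 thousand.

$1127.44 thousand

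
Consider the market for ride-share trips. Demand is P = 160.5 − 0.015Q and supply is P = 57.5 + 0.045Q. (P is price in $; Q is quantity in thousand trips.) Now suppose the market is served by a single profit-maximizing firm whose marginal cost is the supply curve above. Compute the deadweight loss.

$3536.33 thousand

Competitive equilibrium: 160.5 − 0.015Q = 57.5 + 0.045Q → Q* = 1716.6667, P* = 134.75.
Marginal revenue: MR = 160.5 − 0.03Q. Set MR = MC: 160.5 − 0.03Q = 57.5 + 0.045Q → Q_m = 1373.3333.
Price P_m = 160.5 − 0.015·1373.3333 = 139.9; MC(Q_m) = 57.5 + 0.045·1373.3333 = 119.3.
Competitive Q* = 1716.6667, so ΔQ = 343.3334; wedge = 139.9 − 119.3 = 20.6.
DWL = ½ × 343.3334 × 20.6 = $3536.33 thousand.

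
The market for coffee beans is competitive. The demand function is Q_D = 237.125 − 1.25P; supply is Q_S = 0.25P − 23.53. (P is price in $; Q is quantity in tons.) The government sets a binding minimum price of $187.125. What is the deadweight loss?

In inverse form: demand P = 189.7 − 0.8Q, supply P = 94.12 + 4Q.
Competitive equilibrium: 189.7 − 0.8Q = 94.12 + 4Q → Q* = 19.9125, P* = 173.77.
At the floor P = 187.125, quantity demanded = (189.7 − 187.125)/0.8 = 3.21875.
Sellers' marginal cost at Q' = 3.21875: 94.12 + 4·3.21875 = 106.995.
ΔQ = 19.9125 − 3.21875 = 16.69375; wedge = 187.125 − 106.995 = 80.13.
The triangle = ½ × 16.69375 × 80.13 = $668.84.

$668.84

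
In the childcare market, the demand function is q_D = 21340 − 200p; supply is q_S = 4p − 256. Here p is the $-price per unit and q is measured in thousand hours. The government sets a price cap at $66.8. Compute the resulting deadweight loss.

$3112.83 thousand

In inverse form: demand p = 106.7 − 0.005q, supply p = 64 + 0.25q.
Competitive equilibrium: 106.7 − 0.005q = 64 + 0.25q → q* = 167.451, p* = 105.8627.
At the ceiling p = 66.8, quantity supplied = (66.8 − 64)/0.25 = 11.2.
Willingness to pay at q' = 11.2: 106.7 − 0.005·11.2 = 106.644.
Δq = 167.451 − 11.2 = 156.251; wedge = 106.644 − 66.8 = 39.844.
DWL = ½ × 156.251 × 39.844 = $3112.83 thousand.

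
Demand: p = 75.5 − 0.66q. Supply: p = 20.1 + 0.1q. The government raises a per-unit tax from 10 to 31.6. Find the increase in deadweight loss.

Competitive equilibrium: 75.5 − 0.66q = 20.1 + 0.1q → q* = 72.8947, p* = 27.3895.
For a per-unit tax t: Δq = t/0.76, so DWL = ½·t·(t/0.76) = t²/1.52.
At t = 10: DWL = 65.789. At t = 31.6: DWL = 656.947.
Increase = 656.947 − 65.789 = 591.16.

591.16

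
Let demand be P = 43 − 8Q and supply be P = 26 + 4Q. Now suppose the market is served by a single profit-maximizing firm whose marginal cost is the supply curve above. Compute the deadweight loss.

1.93

Competitive equilibrium: 43 − 8Q = 26 + 4Q → Q* = 1.4167, P* = 31.6667.
Marginal revenue: MR = 43 − 16Q. Set MR = MC: 43 − 16Q = 26 + 4Q → Q_m = 0.85.
Price P_m = 43 − 8·0.85 = 36.2; MC(Q_m) = 26 + 4·0.85 = 29.4.
Competitive Q* = 1.4167, so ΔQ = 0.5667; wedge = 36.2 − 29.4 = 6.8.
Deadweight loss = ½ × 0.5667 × 6.8 = 1.93.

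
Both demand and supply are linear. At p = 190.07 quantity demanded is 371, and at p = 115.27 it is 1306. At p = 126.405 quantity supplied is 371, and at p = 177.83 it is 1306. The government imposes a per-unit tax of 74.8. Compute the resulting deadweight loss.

20722.37

Demand slope = (115.27 − 190.07)/(1306 − 371) = −0.08, so p = 219.75 − 0.08q.
Supply slope = (177.83 − 126.405)/(1306 − 371) = 0.055, so p = 106 + 0.055q.
Competitive equilibrium: 219.75 − 0.08q = 106 + 0.055q → q* = 842.5926, p* = 152.3426.
With the tax, the buyer price exceeds the seller price by 74.8: (219.75 − 0.08q) − (106 + 0.055q) = 74.8 → q' = 288.5185.
Δq = 842.5926 − 288.5185 = 554.0741; the wedge equals the tax, 74.8.
The triangle = ½ × 554.0741 × 74.8 = 20722.37.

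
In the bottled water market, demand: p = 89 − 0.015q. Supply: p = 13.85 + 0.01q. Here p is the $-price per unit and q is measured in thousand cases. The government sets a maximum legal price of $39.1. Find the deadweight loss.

Competitive equilibrium: 89 − 0.015q = 13.85 + 0.01q → q* = 3006, p* = 43.91.
At the ceiling p = 39.1, quantity supplied = (39.1 − 13.85)/0.01 = 2525.
Willingness to pay at q' = 2525: 89 − 0.015·2525 = 51.125.
Δq = 3006 − 2525 = 481; wedge = 51.125 − 39.1 = 12.025.
The triangle = ½ × 481 × 12.025 = $2892.01 thousand.

$2892.01 thousand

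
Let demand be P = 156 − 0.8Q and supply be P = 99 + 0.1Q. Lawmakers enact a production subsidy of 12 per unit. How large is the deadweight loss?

Competitive equilibrium: 156 − 0.8Q = 99 + 0.1Q → Q* = 63.3333, P* = 105.3333.
The subsidy lowers effective supply by 12: P = 87 + 0.1Q.
New quantity: 156 − 0.8Q = 87 + 0.1Q → Q' = 76.6667.
Overproduction ΔQ = 76.6667 − 63.3333 = 13.3334; wedge = subsidy = 12.
Deadweight loss = ½ × 13.3334 × 12 = 80.

80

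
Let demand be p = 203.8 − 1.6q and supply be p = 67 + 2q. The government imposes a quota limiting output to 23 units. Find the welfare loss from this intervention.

405

Competitive equilibrium: 203.8 − 1.6q = 67 + 2q → q* = 38, p* = 143.
At q = 23: demand price = 203.8 − 1.6·23 = 167; supply price = 67 + 2·23 = 113.
Δq = 38 − 23 = 15; wedge = 167 − 113 = 54.
Welfare loss = ½ × 15 × 54 = 405.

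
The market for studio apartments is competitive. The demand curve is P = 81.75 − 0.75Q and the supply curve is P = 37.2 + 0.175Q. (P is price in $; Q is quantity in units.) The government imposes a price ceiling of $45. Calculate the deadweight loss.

$5.96

Competitive equilibrium: 81.75 − 0.75Q = 37.2 + 0.175Q → Q* = 48.1622, P* = 45.6284.
At the ceiling P = 45, quantity supplied = (45 − 37.2)/0.175 = 44.5714.
Willingness to pay at Q' = 44.5714: 81.75 − 0.75·44.5714 = 48.3215.
ΔQ = 48.1622 − 44.5714 = 3.5908; wedge = 48.3215 − 45 = 3.3215.
Deadweight loss = ½ × 3.5908 × 3.3215 = $5.96.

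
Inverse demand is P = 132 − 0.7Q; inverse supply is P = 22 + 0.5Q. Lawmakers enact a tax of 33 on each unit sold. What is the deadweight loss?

453.75

Competitive equilibrium: 132 − 0.7Q = 22 + 0.5Q → Q* = 91.6667, P* = 67.8333.
With the tax, the buyer price exceeds the seller price by 33: (132 − 0.7Q) − (22 + 0.5Q) = 33 → Q' = 64.1667.
ΔQ = 91.6667 − 64.1667 = 27.5; the wedge equals the tax, 33.
The triangle = ½ × 27.5 × 33 = 453.75.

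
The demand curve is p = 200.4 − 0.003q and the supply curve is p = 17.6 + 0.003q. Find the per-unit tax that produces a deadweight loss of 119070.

37.8

Competitive equilibrium: 200.4 − 0.003q = 17.6 + 0.003q → q* = 30466.6667, p* = 109.
A tax t gives Δq = t/0.006 and wedge t, so DWL = t²/0.012.
t²/0.012 = 119070 → t² = 1428.84 → t = 37.8.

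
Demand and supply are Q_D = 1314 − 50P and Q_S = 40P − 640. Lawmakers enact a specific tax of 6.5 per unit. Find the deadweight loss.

469.44

In inverse form: demand P = 26.28 − 0.02Q, supply P = 16 + 0.025Q.
Competitive equilibrium: 26.28 − 0.02Q = 16 + 0.025Q → Q* = 228.4444, P* = 21.7111.
With the tax, the buyer price exceeds the seller price by 6.5: (26.28 − 0.02Q) − (16 + 0.025Q) = 6.5 → Q' = 84.
ΔQ = 228.4444 − 84 = 144.4444; the wedge equals the tax, 6.5.
The triangle = ½ × 144.4444 × 6.5 = 469.44.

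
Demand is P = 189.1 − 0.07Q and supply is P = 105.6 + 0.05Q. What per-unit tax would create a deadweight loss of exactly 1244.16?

Competitive equilibrium: 189.1 − 0.07Q = 105.6 + 0.05Q → Q* = 695.8333, P* = 140.3917.
A tax t gives ΔQ = t/0.12 and wedge t, so DWL = t²/0.24.
t²/0.24 = 1244.16 → t² = 298.5984 → t = 17.28.

17.28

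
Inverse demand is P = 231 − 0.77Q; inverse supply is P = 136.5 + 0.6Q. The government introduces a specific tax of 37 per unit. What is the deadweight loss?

Competitive equilibrium: 231 − 0.77Q = 136.5 + 0.6Q → Q* = 68.9781, P* = 177.8869.
With the tax, the buyer price exceeds the seller price by 37: (231 − 0.77Q) − (136.5 + 0.6Q) = 37 → Q' = 41.9708.
ΔQ = 68.9781 − 41.9708 = 27.0073; the wedge equals the tax, 37.
The triangle = ½ × 27.0073 × 37 = 499.64.

499.64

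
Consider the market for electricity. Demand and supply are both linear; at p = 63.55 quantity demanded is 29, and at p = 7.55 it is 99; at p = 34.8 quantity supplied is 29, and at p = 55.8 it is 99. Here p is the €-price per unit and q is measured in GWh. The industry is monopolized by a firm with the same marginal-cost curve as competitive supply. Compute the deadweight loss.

€296.42

Demand slope = (7.55 − 63.55)/(99 − 29) = −0.8, so p = 86.75 − 0.8q.
Supply slope = (55.8 − 34.8)/(99 − 29) = 0.3, so p = 26.1 + 0.3q.
Competitive equilibrium: 86.75 − 0.8q = 26.1 + 0.3q → q* = 55.1364, p* = 42.6409.
Marginal revenue: MR = 86.75 − 1.6q. Set MR = MC: 86.75 − 1.6q = 26.1 + 0.3q → q_m = 31.9211.
Price p_m = 86.75 − 0.8·31.9211 = 61.2131; MC(q_m) = 26.1 + 0.3·31.9211 = 35.6763.
Competitive q* = 55.1364, so Δq = 23.2153; wedge = 61.2131 − 35.6763 = 25.5368.
Deadweight loss = ½ × 23.2153 × 25.5368 = €296.42.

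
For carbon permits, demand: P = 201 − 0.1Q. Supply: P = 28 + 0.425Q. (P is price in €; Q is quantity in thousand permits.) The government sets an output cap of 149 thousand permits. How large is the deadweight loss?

€8554.57 thousand

Competitive equilibrium: 201 − 0.1Q = 28 + 0.425Q → Q* = 329.5238, P* = 168.0476.
At Q = 149: demand price = 201 − 0.1·149 = 186.1; supply price = 28 + 0.425·149 = 91.325.
ΔQ = 329.5238 − 149 = 180.5238; wedge = 186.1 − 91.325 = 94.775.
DWL = ½ × 180.5238 × 94.775 = €8554.57 thousand.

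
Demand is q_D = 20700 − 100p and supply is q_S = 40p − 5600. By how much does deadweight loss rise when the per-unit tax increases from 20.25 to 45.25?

23392.86

In inverse form: demand p = 207 − 0.01q, supply p = 140 + 0.025q.
Competitive equilibrium: 207 − 0.01q = 140 + 0.025q → q* = 1914.2857, p* = 187.8571.
For a per-unit tax t: Δq = t/0.035, so DWL = ½·t·(t/0.035) = t²/0.07.
At t = 20.25: DWL = 5858.036. At t = 45.25: DWL = 29250.893.
Increase = 29250.893 − 5858.036 = 23392.86.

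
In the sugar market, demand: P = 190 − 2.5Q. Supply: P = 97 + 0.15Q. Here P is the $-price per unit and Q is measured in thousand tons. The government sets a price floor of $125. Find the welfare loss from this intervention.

Competitive equilibrium: 190 − 2.5Q = 97 + 0.15Q → Q* = 35.0943, P* = 102.2642.
At the floor P = 125, quantity demanded = (190 − 125)/2.5 = 26.
Sellers' marginal cost at Q' = 26: 97 + 0.15·26 = 100.9.
ΔQ = 35.0943 − 26 = 9.0943; wedge = 125 − 100.9 = 24.1.
The triangle = ½ × 9.0943 × 24.1 = $109.59 thousand.

$109.59 thousand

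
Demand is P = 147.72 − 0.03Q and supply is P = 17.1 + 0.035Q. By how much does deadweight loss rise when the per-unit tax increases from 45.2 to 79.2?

Competitive equilibrium: 147.72 − 0.03Q = 17.1 + 0.035Q → Q* = 2009.5385, P* = 87.4338.
For a per-unit tax t: ΔQ = t/0.065, so DWL = ½·t·(t/0.065) = t²/0.13.
At t = 45.2: DWL = 15715.6923. At t = 79.2: DWL = 48251.0769.
Increase = 48251.0769 − 15715.6923 = 32535.38.

32535.38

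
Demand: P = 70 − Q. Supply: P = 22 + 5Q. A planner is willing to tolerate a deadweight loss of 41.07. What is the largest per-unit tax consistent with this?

22.2

Competitive equilibrium: 70 − Q = 22 + 5Q → Q* = 8, P* = 62.
A tax t gives ΔQ = t/6 and wedge t, so DWL = t²/12.
t²/12 = 41.07 → t² = 492.84 → t = 22.2.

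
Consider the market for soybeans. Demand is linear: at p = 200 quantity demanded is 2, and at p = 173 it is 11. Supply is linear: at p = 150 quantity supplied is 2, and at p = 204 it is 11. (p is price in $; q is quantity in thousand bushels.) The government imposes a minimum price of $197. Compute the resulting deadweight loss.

Demand slope = (173 − 200)/(11 − 2) = −3, so p = 206 − 3q.
Supply slope = (204 − 150)/(11 − 2) = 6, so p = 138 + 6q.
Competitive equilibrium: 206 − 3q = 138 + 6q → q* = 7.5556, p* = 183.3333.
At the floor p = 197, quantity demanded = (206 − 197)/3 = 3.
Sellers' marginal cost at q' = 3: 138 + 6·3 = 156.
Δq = 7.5556 − 3 = 4.5556; wedge = 197 − 156 = 41.
Welfare loss = ½ × 4.5556 × 41 = $93.39 thousand.

$93.39 thousand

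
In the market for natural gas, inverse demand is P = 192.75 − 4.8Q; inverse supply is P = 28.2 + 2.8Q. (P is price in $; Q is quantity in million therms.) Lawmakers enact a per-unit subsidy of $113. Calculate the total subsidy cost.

Competitive equilibrium: 192.75 − 4.8Q = 28.2 + 2.8Q → Q* = 21.6513, P* = 88.8237.
The subsidy lowers effective supply by 113: P = 2.8Q − 84.8.
New quantity: 192.75 − 4.8Q = 2.8Q − 84.8 → Q' = 36.5197.
Total subsidy cost = 113 × 36.5197 = $4126.73 million.

$4126.73 million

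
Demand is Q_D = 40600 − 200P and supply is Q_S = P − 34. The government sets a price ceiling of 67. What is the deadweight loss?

9179.68

In inverse form: demand P = 203 − 0.005Q, supply P = 34 + Q.
Competitive equilibrium: 203 − 0.005Q = 34 + Q → Q* = 168.159204, P* = 202.159204.
At the ceiling P = 67, quantity supplied = (67 − 34)/1 = 33.
Willingness to pay at Q' = 33: 203 − 0.005·33 = 202.835.
ΔQ = 168.159204 − 33 = 135.159204; wedge = 202.835 − 67 = 135.835.
Welfare loss = ½ × 135.159204 × 135.835 = 9179.68.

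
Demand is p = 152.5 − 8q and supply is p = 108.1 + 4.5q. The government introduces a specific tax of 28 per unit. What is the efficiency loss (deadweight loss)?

Competitive equilibrium: 152.5 − 8q = 108.1 + 4.5q → q* = 3.552, p* = 124.084.
With the tax, the buyer price exceeds the seller price by 28: (152.5 − 8q) − (108.1 + 4.5q) = 28 → q' = 1.312.
Δq = 3.552 − 1.312 = 2.24; the wedge equals the tax, 28.
DWL = ½ × 2.24 × 28 = 31.36.

31.36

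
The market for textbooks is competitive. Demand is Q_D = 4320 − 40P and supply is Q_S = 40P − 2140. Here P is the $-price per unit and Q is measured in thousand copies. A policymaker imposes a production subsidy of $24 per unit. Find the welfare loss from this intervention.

$5760 thousand

In inverse form: demand P = 108 − 0.025Q, supply P = 53.5 + 0.025Q.
Competitive equilibrium: 108 − 0.025Q = 53.5 + 0.025Q → Q* = 1090, P* = 80.75.
The subsidy lowers effective supply by 24: P = 29.5 + 0.025Q.
New quantity: 108 − 0.025Q = 29.5 + 0.025Q → Q' = 1570.
Overproduction ΔQ = 1570 − 1090 = 480; wedge = subsidy = 24.
DWL = ½ × 480 × 24 = $5760 thousand.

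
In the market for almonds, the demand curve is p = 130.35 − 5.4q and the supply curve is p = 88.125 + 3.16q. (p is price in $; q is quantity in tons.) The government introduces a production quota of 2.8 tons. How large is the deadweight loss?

$19.47

Competitive equilibrium: 130.35 − 5.4q = 88.125 + 3.16q → q* = 4.9328, p* = 103.7127.
At q = 2.8: demand price = 130.35 − 5.4·2.8 = 115.23; supply price = 88.125 + 3.16·2.8 = 96.973.
Δq = 4.9328 − 2.8 = 2.1328; wedge = 115.23 − 96.973 = 18.257.
DWL = ½ × 2.1328 × 18.257 = $19.47.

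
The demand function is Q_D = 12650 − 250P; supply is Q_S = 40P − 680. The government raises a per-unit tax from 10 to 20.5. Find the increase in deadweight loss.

In inverse form: demand P = 50.6 − 0.004Q, supply P = 17 + 0.025Q.
Competitive equilibrium: 50.6 − 0.004Q = 17 + 0.025Q → Q* = 1158.6207, P* = 45.9655.
For a per-unit tax t: ΔQ = t/0.029, so DWL = ½·t·(t/0.029) = t²/0.058.
At t = 10: DWL = 1724.138. At t = 20.5: DWL = 7245.69.
Increase = 7245.69 − 1724.138 = 5521.55.

5521.55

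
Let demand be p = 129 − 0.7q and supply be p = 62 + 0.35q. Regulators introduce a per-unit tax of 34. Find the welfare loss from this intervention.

550.48

Competitive equilibrium: 129 − 0.7q = 62 + 0.35q → q* = 63.8095, p* = 84.3333.
With the tax, the buyer price exceeds the seller price by 34: (129 − 0.7q) − (62 + 0.35q) = 34 → q' = 31.4286.
Δq = 63.8095 − 31.4286 = 32.3809; the wedge equals the tax, 34.
Deadweight loss = ½ × 32.3809 × 34 = 550.48.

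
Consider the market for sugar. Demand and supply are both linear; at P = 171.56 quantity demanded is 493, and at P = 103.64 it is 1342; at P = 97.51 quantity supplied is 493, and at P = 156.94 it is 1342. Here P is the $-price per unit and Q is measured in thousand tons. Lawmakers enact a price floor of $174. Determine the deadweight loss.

Demand slope = (103.64 − 171.56)/(1342 − 493) = −0.08, so P = 211 − 0.08Q.
Supply slope = (156.94 − 97.51)/(1342 − 493) = 0.07, so P = 63 + 0.07Q.
Competitive equilibrium: 211 − 0.08Q = 63 + 0.07Q → Q* = 986.6667, P* = 132.0667.
At the floor P = 174, quantity demanded = (211 − 174)/0.08 = 462.5.
Sellers' marginal cost at Q' = 462.5: 63 + 0.07·462.5 = 95.375.
ΔQ = 986.6667 − 462.5 = 524.1667; wedge = 174 − 95.375 = 78.625.
Welfare loss = ½ × 524.1667 × 78.625 = $20606.30 thousand.

$20606.30 thousand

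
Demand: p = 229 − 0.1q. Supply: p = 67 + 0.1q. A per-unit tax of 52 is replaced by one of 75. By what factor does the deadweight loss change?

2.080

Competitive equilibrium: 229 − 0.1q = 67 + 0.1q → q* = 810, p* = 148.
For a per-unit tax t: Δq = t/0.2, so DWL = ½·t·(t/0.2) = t²/0.4.
At t = 52: DWL = 6760. At t = 75: DWL = 14062.5.
Ratio = (75/52)² = 2.080.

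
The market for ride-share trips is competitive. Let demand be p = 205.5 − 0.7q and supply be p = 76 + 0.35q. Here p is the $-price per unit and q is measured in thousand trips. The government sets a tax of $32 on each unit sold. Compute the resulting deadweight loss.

Competitive equilibrium: 205.5 − 0.7q = 76 + 0.35q → q* = 123.3333, p* = 119.1667.
With the tax, the buyer price exceeds the seller price by 32: (205.5 − 0.7q) − (76 + 0.35q) = 32 → q' = 92.8571.
Δq = 123.3333 − 92.8571 = 30.4762; the wedge equals the tax, 32.
DWL = ½ × 30.4762 × 32 = $487.62 thousand.

$487.62 thousand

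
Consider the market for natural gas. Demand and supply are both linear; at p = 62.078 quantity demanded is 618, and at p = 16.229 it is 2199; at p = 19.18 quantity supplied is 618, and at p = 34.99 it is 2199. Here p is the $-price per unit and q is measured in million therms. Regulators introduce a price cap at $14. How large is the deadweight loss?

Demand slope = (16.229 − 62.078)/(2199 − 618) = −0.029, so p = 80 − 0.029q.
Supply slope = (34.99 − 19.18)/(2199 − 618) = 0.01, so p = 13 + 0.01q.
Competitive equilibrium: 80 − 0.029q = 13 + 0.01q → q* = 1717.9487, p* = 30.1795.
At the ceiling p = 14, quantity supplied = (14 − 13)/0.01 = 100.
Willingness to pay at q' = 100: 80 − 0.029·100 = 77.1.
Δq = 1717.9487 − 100 = 1617.9487; wedge = 77.1 − 14 = 63.1.
DWL = ½ × 1617.9487 × 63.1 = $51046.28 million.

$51046.28 million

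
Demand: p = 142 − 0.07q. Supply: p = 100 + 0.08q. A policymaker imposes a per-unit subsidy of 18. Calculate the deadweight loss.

1080

Competitive equilibrium: 142 − 0.07q = 100 + 0.08q → q* = 280, p* = 122.4.
The subsidy lowers effective supply by 18: p = 82 + 0.08q.
New quantity: 142 − 0.07q = 82 + 0.08q → q' = 400.
Overproduction Δq = 400 − 280 = 120; wedge = subsidy = 18.
The triangle = ½ × 120 × 18 = 1080.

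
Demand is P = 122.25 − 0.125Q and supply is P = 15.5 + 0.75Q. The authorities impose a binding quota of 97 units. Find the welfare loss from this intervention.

273.44

Competitive equilibrium: 122.25 − 0.125Q = 15.5 + 0.75Q → Q* = 122, P* = 107.
At Q = 97: demand price = 122.25 − 0.125·97 = 110.125; supply price = 15.5 + 0.75·97 = 88.25.
ΔQ = 122 − 97 = 25; wedge = 110.125 − 88.25 = 21.875.
The triangle = ½ × 25 × 21.875 = 273.44.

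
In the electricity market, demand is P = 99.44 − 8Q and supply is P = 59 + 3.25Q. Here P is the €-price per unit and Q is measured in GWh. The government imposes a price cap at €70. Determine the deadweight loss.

€0.25

Competitive equilibrium: 99.44 − 8Q = 59 + 3.25Q → Q* = 3.5947, P* = 70.6827.
At the ceiling P = 70, quantity supplied = (70 − 59)/3.25 = 3.3846.
Willingness to pay at Q' = 3.3846: 99.44 − 8·3.3846 = 72.3632.
ΔQ = 3.5947 − 3.3846 = 0.2101; wedge = 72.3632 − 70 = 2.3632.
Deadweight loss = ½ × 0.2101 × 2.3632 = €0.25.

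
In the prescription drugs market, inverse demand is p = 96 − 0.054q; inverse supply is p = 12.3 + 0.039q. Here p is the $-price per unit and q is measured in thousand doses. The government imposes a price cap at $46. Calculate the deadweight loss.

Competitive equilibrium: 96 − 0.054q = 12.3 + 0.039q → q* = 900, p* = 47.4.
At the ceiling p = 46, quantity supplied = (46 − 12.3)/0.039 = 864.1026.
Willingness to pay at q' = 864.1026: 96 − 0.054·864.1026 = 49.3385.
Δq = 900 − 864.1026 = 35.8974; wedge = 49.3385 − 46 = 3.3385.
Deadweight loss = ½ × 35.8974 × 3.3385 = $59.92 thousand.

$59.92 thousand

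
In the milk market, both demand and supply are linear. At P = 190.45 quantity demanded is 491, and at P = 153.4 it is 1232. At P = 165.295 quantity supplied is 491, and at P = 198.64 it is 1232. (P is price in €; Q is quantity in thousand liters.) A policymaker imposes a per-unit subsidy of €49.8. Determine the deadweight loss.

€13052.84 thousand

Demand slope = (153.4 − 190.45)/(1232 − 491) = −0.05, so P = 215 − 0.05Q.
Supply slope = (198.64 − 165.295)/(1232 − 491) = 0.045, so P = 143.2 + 0.045Q.
Competitive equilibrium: 215 − 0.05Q = 143.2 + 0.045Q → Q* = 755.7895, P* = 177.2105.
The subsidy lowers effective supply by 49.8: P = 93.4 + 0.045Q.
New quantity: 215 − 0.05Q = 93.4 + 0.045Q → Q' = 1280.
Overproduction ΔQ = 1280 − 755.7895 = 524.2105; wedge = subsidy = 49.8.
Welfare loss = ½ × 524.2105 × 49.8 = €13052.84 thousand.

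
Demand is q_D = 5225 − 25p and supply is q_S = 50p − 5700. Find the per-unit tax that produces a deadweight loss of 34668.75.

64.5

In inverse form: demand p = 209 − 0.04q, supply p = 114 + 0.02q.
Competitive equilibrium: 209 − 0.04q = 114 + 0.02q → q* = 1583.3333, p* = 145.6667.
A tax t gives Δq = t/0.06 and wedge t, so DWL = t²/0.12.
t²/0.12 = 34668.75 → t² = 4160.25 → t = 64.5.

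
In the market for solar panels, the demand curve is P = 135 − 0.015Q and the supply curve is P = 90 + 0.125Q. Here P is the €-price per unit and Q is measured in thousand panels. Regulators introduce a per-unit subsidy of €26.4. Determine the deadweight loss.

€2489.14 thousand

Competitive equilibrium: 135 − 0.015Q = 90 + 0.125Q → Q* = 321.4286, P* = 130.1786.
The subsidy lowers effective supply by 26.4: P = 63.6 + 0.125Q.
New quantity: 135 − 0.015Q = 63.6 + 0.125Q → Q' = 510.
Overproduction ΔQ = 510 − 321.4286 = 188.5714; wedge = subsidy = 26.4.
Welfare loss = ½ × 188.5714 × 26.4 = €2489.14 thousand.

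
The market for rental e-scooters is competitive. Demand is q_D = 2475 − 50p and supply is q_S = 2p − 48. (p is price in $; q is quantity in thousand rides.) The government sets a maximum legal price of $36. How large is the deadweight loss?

$163 thousand

In inverse form: demand p = 49.5 − 0.02q, supply p = 24 + 0.5q.
Competitive equilibrium: 49.5 − 0.02q = 24 + 0.5q → q* = 49.0385, p* = 48.5192.
At the ceiling p = 36, quantity supplied = (36 − 24)/0.5 = 24.
Willingness to pay at q' = 24: 49.5 − 0.02·24 = 49.02.
Δq = 49.0385 − 24 = 25.0385; wedge = 49.02 − 36 = 13.02.
Welfare loss = ½ × 25.0385 × 13.02 = $163 thousand.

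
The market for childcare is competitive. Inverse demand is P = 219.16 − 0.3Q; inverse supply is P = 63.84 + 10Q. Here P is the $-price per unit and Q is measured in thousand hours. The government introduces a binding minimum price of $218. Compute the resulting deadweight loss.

Competitive equilibrium: 219.16 − 0.3Q = 63.84 + 10Q → Q* = 15.0796, P* = 214.6361.
At the floor P = 218, quantity demanded = (219.16 − 218)/0.3 = 3.8667.
Sellers' marginal cost at Q' = 3.8667: 63.84 + 10·3.8667 = 102.507.
ΔQ = 15.0796 − 3.8667 = 11.2129; wedge = 218 − 102.507 = 115.493.
Deadweight loss = ½ × 11.2129 × 115.493 = $647.51 thousand.

$647.51 thousand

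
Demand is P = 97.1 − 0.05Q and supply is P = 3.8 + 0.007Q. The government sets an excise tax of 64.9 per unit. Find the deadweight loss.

36947.46

Competitive equilibrium: 97.1 − 0.05Q = 3.8 + 0.007Q → Q* = 1636.8421, P* = 15.2579.
With the tax, the buyer price exceeds the seller price by 64.9: (97.1 − 0.05Q) − (3.8 + 0.007Q) = 64.9 → Q' = 498.2456.
ΔQ = 1636.8421 − 498.2456 = 1138.5965; the wedge equals the tax, 64.9.
The triangle = ½ × 1138.5965 × 64.9 = 36947.46.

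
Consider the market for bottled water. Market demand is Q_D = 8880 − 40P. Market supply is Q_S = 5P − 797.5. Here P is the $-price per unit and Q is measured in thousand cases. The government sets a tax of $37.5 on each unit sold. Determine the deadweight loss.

$3125 thousand

In inverse form: demand P = 222 − 0.025Q, supply P = 159.5 + 0.2Q.
Competitive equilibrium: 222 − 0.025Q = 159.5 + 0.2Q → Q* = 277.7778, P* = 215.0556.
With the tax, the buyer price exceeds the seller price by 37.5: (222 − 0.025Q) − (159.5 + 0.2Q) = 37.5 → Q' = 111.1111.
ΔQ = 277.7778 − 111.1111 = 166.6667; the wedge equals the tax, 37.5.
The triangle = ½ × 166.6667 × 37.5 = $3125 thousand.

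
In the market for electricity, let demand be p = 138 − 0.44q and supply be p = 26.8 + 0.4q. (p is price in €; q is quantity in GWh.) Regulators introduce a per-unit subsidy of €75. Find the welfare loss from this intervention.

€3348.21

Competitive equilibrium: 138 − 0.44q = 26.8 + 0.4q → q* = 132.381, p* = 79.7524.
The subsidy lowers effective supply by 75: p = 0.4q − 48.2.
New quantity: 138 − 0.44q = 0.4q − 48.2 → q' = 221.6667.
Overproduction Δq = 221.6667 − 132.381 = 89.2857; wedge = subsidy = 75.
DWL = ½ × 89.2857 × 75 = €3348.21.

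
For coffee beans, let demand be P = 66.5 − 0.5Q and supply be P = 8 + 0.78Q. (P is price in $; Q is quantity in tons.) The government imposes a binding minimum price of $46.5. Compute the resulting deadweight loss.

$20.82

Competitive equilibrium: 66.5 − 0.5Q = 8 + 0.78Q → Q* = 45.7031, P* = 43.6484.
At the floor P = 46.5, quantity demanded = (66.5 − 46.5)/0.5 = 40.
Sellers' marginal cost at Q' = 40: 8 + 0.78·40 = 39.2.
ΔQ = 45.7031 − 40 = 5.7031; wedge = 46.5 − 39.2 = 7.3.
DWL = ½ × 5.7031 × 7.3 = $20.82.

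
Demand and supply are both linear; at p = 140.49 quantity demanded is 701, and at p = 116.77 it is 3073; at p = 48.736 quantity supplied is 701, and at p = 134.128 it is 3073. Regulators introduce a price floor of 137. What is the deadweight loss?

62287.93

Demand slope = (116.77 − 140.49)/(3073 − 701) = −0.01, so p = 147.5 − 0.01q.
Supply slope = (134.128 − 48.736)/(3073 − 701) = 0.036, so p = 23.5 + 0.036q.
Competitive equilibrium: 147.5 − 0.01q = 23.5 + 0.036q → q* = 2695.65217, p* = 120.54348.
At the floor p = 137, quantity demanded = (147.5 − 137)/0.01 = 1050.
Sellers' marginal cost at q' = 1050: 23.5 + 0.036·1050 = 61.3.
Δq = 2695.65217 − 1050 = 1645.65217; wedge = 137 − 61.3 = 75.7.
Welfare loss = ½ × 1645.65217 × 75.7 = 62287.93.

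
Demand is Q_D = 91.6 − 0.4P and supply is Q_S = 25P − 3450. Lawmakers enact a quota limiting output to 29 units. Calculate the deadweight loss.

In inverse form: demand P = 229 − 2.5Q, supply P = 138 + 0.04Q.
Competitive equilibrium: 229 − 2.5Q = 138 + 0.04Q → Q* = 35.8268, P* = 139.4331.
At Q = 29: demand price = 229 − 2.5·29 = 156.5; supply price = 138 + 0.04·29 = 139.16.
ΔQ = 35.8268 − 29 = 6.8268; wedge = 156.5 − 139.16 = 17.34.
DWL = ½ × 6.8268 × 17.34 = 59.19.

59.19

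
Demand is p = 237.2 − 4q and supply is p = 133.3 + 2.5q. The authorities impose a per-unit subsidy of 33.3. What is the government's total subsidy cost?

Competitive equilibrium: 237.2 − 4q = 133.3 + 2.5q → q* = 15.9846, p* = 173.2615.
The subsidy lowers effective supply by 33.3: p = 100 + 2.5q.
New quantity: 237.2 − 4q = 100 + 2.5q → q' = 21.1077.
Total subsidy cost = 33.3 × 21.1077 = 702.89.

702.89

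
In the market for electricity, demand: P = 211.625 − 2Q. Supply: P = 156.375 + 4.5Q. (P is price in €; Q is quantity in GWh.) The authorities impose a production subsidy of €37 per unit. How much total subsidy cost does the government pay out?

Competitive equilibrium: 211.625 − 2Q = 156.375 + 4.5Q → Q* = 8.5, P* = 194.625.
The subsidy lowers effective supply by 37: P = 119.375 + 4.5Q.
New quantity: 211.625 − 2Q = 119.375 + 4.5Q → Q' = 14.1923.
Total subsidy cost = 37 × 14.1923 = €525.12.

€525.12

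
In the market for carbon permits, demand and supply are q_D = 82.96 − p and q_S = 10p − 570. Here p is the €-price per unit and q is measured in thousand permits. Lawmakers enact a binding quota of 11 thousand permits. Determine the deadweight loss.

€87.318 thousand

In inverse form: demand p = 82.96 − q, supply p = 57 + 0.1q.
Competitive equilibrium: 82.96 − q = 57 + 0.1q → q* = 23.6, p* = 59.36.
At q = 11: demand price = 82.96 − 1·11 = 71.96; supply price = 57 + 0.1·11 = 58.1.
Δq = 23.6 − 11 = 12.6; wedge = 71.96 − 58.1 = 13.86.
Deadweight loss = ½ × 12.6 × 13.86 = €87.318 thousand.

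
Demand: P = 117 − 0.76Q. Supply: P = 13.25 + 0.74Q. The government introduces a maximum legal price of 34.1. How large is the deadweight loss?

Competitive equilibrium: 117 − 0.76Q = 13.25 + 0.74Q → Q* = 69.1667, P* = 64.4333.
At the ceiling P = 34.1, quantity supplied = (34.1 − 13.25)/0.74 = 28.1757.
Willingness to pay at Q' = 28.1757: 117 − 0.76·28.1757 = 95.5865.
ΔQ = 69.1667 − 28.1757 = 40.991; wedge = 95.5865 − 34.1 = 61.4865.
Deadweight loss = ½ × 40.991 × 61.4865 = 1260.20.

1260.20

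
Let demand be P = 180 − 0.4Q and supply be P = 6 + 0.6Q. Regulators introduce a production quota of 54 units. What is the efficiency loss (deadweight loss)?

Competitive equilibrium: 180 − 0.4Q = 6 + 0.6Q → Q* = 174, P* = 110.4.
At Q = 54: demand price = 180 − 0.4·54 = 158.4; supply price = 6 + 0.6·54 = 38.4.
ΔQ = 174 − 54 = 120; wedge = 158.4 − 38.4 = 120.
Welfare loss = ½ × 120 × 120 = 7200.

7200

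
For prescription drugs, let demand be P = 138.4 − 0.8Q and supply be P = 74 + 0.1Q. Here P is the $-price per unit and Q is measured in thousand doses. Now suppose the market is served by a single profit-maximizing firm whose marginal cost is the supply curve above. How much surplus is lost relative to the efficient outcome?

$510.25 thousand

Competitive equilibrium: 138.4 − 0.8Q = 74 + 0.1Q → Q* = 71.5556, P* = 81.1556.
Marginal revenue: MR = 138.4 − 1.6Q. Set MR = MC: 138.4 − 1.6Q = 74 + 0.1Q → Q_m = 37.8824.
Price P_m = 138.4 − 0.8·37.8824 = 108.0941; MC(Q_m) = 74 + 0.1·37.8824 = 77.7882.
Competitive Q* = 71.5556, so ΔQ = 33.6732; wedge = 108.0941 − 77.7882 = 30.3059.
Welfare loss = ½ × 33.6732 × 30.3059 = $510.25 thousand.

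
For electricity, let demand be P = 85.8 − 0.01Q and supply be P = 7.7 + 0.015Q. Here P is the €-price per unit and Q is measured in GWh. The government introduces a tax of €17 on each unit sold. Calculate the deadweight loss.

Competitive equilibrium: 85.8 − 0.01Q = 7.7 + 0.015Q → Q* = 3124, P* = 54.56.
With the tax, the buyer price exceeds the seller price by 17: (85.8 − 0.01Q) − (7.7 + 0.015Q) = 17 → Q' = 2444.
ΔQ = 3124 − 2444 = 680; the wedge equals the tax, 17.
DWL = ½ × 680 × 17 = €5780.

€5780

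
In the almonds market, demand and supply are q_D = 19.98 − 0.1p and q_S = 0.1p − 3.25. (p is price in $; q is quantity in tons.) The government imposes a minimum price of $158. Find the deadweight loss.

$175.14

In inverse form: demand p = 199.8 − 10q, supply p = 32.5 + 10q.
Competitive equilibrium: 199.8 − 10q = 32.5 + 10q → q* = 8.365, p* = 116.15.
At the floor p = 158, quantity demanded = (199.8 − 158)/10 = 4.18.
Sellers' marginal cost at q' = 4.18: 32.5 + 10·4.18 = 74.3.
Δq = 8.365 − 4.18 = 4.185; wedge = 158 − 74.3 = 83.7.
Deadweight loss = ½ × 4.185 × 83.7 = $175.14.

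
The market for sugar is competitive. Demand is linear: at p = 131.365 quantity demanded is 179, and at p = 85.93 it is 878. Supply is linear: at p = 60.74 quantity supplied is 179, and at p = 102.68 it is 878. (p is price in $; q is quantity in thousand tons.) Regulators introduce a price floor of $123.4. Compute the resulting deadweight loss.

Demand slope = (85.93 − 131.365)/(878 − 179) = −0.065, so p = 143 − 0.065q.
Supply slope = (102.68 − 60.74)/(878 − 179) = 0.06, so p = 50 + 0.06q.
Competitive equilibrium: 143 − 0.065q = 50 + 0.06q → q* = 744, p* = 94.64.
At the floor p = 123.4, quantity demanded = (143 − 123.4)/0.065 = 301.5385.
Sellers' marginal cost at q' = 301.5385: 50 + 0.06·301.5385 = 68.0923.
Δq = 744 − 301.5385 = 442.4615; wedge = 123.4 − 68.0923 = 55.3077.
DWL = ½ × 442.4615 × 55.3077 = $12235.76 thousand.

$12235.76 thousand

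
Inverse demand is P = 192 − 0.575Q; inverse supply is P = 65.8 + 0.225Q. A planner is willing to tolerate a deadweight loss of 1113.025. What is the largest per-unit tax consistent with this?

Competitive equilibrium: 192 − 0.575Q = 65.8 + 0.225Q → Q* = 157.75, P* = 101.2938.
A tax t gives ΔQ = t/0.8 and wedge t, so DWL = t²/1.6.
t²/1.6 = 1113.025 → t² = 1780.84 → t = 42.2.

42.2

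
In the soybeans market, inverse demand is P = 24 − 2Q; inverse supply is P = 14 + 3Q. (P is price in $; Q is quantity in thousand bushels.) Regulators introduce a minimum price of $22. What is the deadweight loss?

$2.50 thousand

Competitive equilibrium: 24 − 2Q = 14 + 3Q → Q* = 2, P* = 20.
At the floor P = 22, quantity demanded = (24 − 22)/2 = 1.
Sellers' marginal cost at Q' = 1: 14 + 3·1 = 17.
ΔQ = 2 − 1 = 1; wedge = 22 − 17 = 5.
Welfare loss = ½ × 1 × 5 = $2.50 thousand.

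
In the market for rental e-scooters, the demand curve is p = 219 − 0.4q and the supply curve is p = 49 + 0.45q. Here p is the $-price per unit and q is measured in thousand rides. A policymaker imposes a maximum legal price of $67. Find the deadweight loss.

Competitive equilibrium: 219 − 0.4q = 49 + 0.45q → q* = 200, p* = 139.
At the ceiling p = 67, quantity supplied = (67 − 49)/0.45 = 40.
Willingness to pay at q' = 40: 219 − 0.4·40 = 203.
Δq = 200 − 40 = 160; wedge = 203 − 67 = 136.
Welfare loss = ½ × 160 × 136 = $10880 thousand.

$10880 thousand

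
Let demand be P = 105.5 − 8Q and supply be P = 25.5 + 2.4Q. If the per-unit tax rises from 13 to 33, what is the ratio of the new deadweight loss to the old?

Competitive equilibrium: 105.5 − 8Q = 25.5 + 2.4Q → Q* = 7.6923, P* = 43.9615.
For a per-unit tax t: ΔQ = t/10.4, so DWL = ½·t·(t/10.4) = t²/20.8.
At t = 13: DWL = 8.125. At t = 33: DWL = 52.356.
Ratio = (33/13)² = 6.444.

6.444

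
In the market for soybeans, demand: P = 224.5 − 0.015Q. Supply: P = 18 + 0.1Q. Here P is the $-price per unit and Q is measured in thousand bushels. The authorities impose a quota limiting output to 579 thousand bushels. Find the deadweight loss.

Competitive equilibrium: 224.5 − 0.015Q = 18 + 0.1Q → Q* = 1795.65217, P* = 197.56522.
At Q = 579: demand price = 224.5 − 0.015·579 = 215.815; supply price = 18 + 0.1·579 = 75.9.
ΔQ = 1795.65217 − 579 = 1216.65217; wedge = 215.815 − 75.9 = 139.915.
DWL = ½ × 1216.65217 × 139.915 = $85113.94 thousand.

$85113.94 thousand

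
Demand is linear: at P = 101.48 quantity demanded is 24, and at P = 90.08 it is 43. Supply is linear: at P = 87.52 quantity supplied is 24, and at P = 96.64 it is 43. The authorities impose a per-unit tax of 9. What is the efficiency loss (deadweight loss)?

Demand slope = (90.08 − 101.48)/(43 − 24) = −0.6, so P = 115.88 − 0.6Q.
Supply slope = (96.64 − 87.52)/(43 − 24) = 0.48, so P = 76 + 0.48Q.
Competitive equilibrium: 115.88 − 0.6Q = 76 + 0.48Q → Q* = 36.9259, P* = 93.7244.
With the tax, the buyer price exceeds the seller price by 9: (115.88 − 0.6Q) − (76 + 0.48Q) = 9 → Q' = 28.5926.
ΔQ = 36.9259 − 28.5926 = 8.3333; the wedge equals the tax, 9.
The triangle = ½ × 8.3333 × 9 = 37.50.

37.50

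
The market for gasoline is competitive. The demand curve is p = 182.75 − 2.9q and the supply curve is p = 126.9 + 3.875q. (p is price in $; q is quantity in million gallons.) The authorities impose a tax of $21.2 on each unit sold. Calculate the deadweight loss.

Competitive equilibrium: 182.75 − 2.9q = 126.9 + 3.875q → q* = 8.2435, p* = 158.8437.
With the tax, the buyer price exceeds the seller price by 21.2: (182.75 − 2.9q) − (126.9 + 3.875q) = 21.2 → q' = 5.1144.
Δq = 8.2435 − 5.1144 = 3.1291; the wedge equals the tax, 21.2.
Deadweight loss = ½ × 3.1291 × 21.2 = $33.17 million.

$33.17 million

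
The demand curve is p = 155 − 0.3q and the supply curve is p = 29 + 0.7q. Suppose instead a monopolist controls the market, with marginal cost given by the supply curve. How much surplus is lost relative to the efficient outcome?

Competitive equilibrium: 155 − 0.3q = 29 + 0.7q → q* = 126, p* = 117.2.
Marginal revenue: MR = 155 − 0.6q. Set MR = MC: 155 − 0.6q = 29 + 0.7q → q_m = 96.9231.
Price p_m = 155 − 0.3·96.9231 = 125.9231; MC(q_m) = 29 + 0.7·96.9231 = 96.8462.
Competitive q* = 126, so Δq = 29.0769; wedge = 125.9231 − 96.8462 = 29.0769.
The triangle = ½ × 29.0769 × 29.0769 = 422.73.

422.73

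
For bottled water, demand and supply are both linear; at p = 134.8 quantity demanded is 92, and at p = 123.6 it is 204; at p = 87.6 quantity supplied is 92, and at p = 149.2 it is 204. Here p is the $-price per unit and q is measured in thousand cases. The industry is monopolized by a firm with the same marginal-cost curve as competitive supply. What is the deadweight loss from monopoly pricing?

$156.57 thousand

Demand slope = (123.6 − 134.8)/(204 − 92) = −0.1, so p = 144 − 0.1q.
Supply slope = (149.2 − 87.6)/(204 − 92) = 0.55, so p = 37 + 0.55q.
Competitive equilibrium: 144 − 0.1q = 37 + 0.55q → q* = 164.6154, p* = 127.5385.
Marginal revenue: MR = 144 − 0.2q. Set MR = MC: 144 − 0.2q = 37 + 0.55q → q_m = 142.6667.
Price p_m = 144 − 0.1·142.6667 = 129.7333; MC(q_m) = 37 + 0.55·142.6667 = 115.4667.
Competitive q* = 164.6154, so Δq = 21.9487; wedge = 129.7333 − 115.4667 = 14.2666.
DWL = ½ × 21.9487 × 14.2666 = $156.57 thousand.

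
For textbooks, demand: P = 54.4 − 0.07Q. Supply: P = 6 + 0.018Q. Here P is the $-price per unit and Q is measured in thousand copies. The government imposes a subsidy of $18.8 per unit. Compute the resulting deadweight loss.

$2008.18 thousand

Competitive equilibrium: 54.4 − 0.07Q = 6 + 0.018Q → Q* = 550, P* = 15.9.
The subsidy lowers effective supply by 18.8: P = 0.018Q − 12.8.
New quantity: 54.4 − 0.07Q = 0.018Q − 12.8 → Q' = 763.6364.
Overproduction ΔQ = 763.6364 − 550 = 213.6364; wedge = subsidy = 18.8.
DWL = ½ × 213.6364 × 18.8 = $2008.18 thousand.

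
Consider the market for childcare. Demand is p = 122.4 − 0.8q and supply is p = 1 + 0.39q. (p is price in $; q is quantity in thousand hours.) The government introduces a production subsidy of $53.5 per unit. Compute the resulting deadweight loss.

Competitive equilibrium: 122.4 − 0.8q = 1 + 0.39q → q* = 102.0168, p* = 40.7866.
The subsidy lowers effective supply by 53.5: p = 0.39q − 52.5.
New quantity: 122.4 − 0.8q = 0.39q − 52.5 → q' = 146.9748.
Overproduction Δq = 146.9748 − 102.0168 = 44.958; wedge = subsidy = 53.5.
Deadweight loss = ½ × 44.958 × 53.5 = $1202.63 thousand.

$1202.63 thousand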